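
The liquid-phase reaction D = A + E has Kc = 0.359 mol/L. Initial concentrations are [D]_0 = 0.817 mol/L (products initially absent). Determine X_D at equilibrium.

X = 0.479

Let X = conversion of D; extent ξ = 0.817·X mol/L.
Concentrations: [D] = 0.817 − 0.817X; [A] = 0.817X; [E] = 0.817X.
Kc = [A] [E] / ([D]).
Solving Kc = 0.359 for X ∈ (0,1): X = 0.479.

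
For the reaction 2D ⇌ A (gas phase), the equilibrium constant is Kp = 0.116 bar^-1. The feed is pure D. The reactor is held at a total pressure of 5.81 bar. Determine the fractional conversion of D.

X = 0.480

Take 1 mol D as basis and let X be its fractional conversion, so ξ = 0.5X.
At extent ξ: n_D = 1 − X; n_A = 0.5X.
Total moles n_T = 1 − 0.5X.
Mole fractions y_i = n_i/n_T; Kp = p_A / (p_D^2) with p_i = y_i·P.
Substituting and setting equal to 0.116 bar^-1 gives a polynomial in X; the root in (0,1) is X = 0.480.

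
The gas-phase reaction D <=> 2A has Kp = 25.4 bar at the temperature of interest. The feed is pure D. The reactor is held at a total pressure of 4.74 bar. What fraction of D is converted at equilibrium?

X = 0.757

Basis: 1 mol D initially; let X = conversion of D. Extent ξ = X.
Species balance: n_D = 1 − X; n_A = 2X.
Summing: n_T = 1 + X.
With p_i = (n_i/n_T)P, Kp = p_A^2 / (p_D).
Setting this equal to 25.4 bar and taking the physical root (0 < X < 1) gives X = 0.757.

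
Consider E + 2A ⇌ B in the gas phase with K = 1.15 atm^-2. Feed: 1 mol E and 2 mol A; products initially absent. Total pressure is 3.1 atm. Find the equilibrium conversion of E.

Let X = conversion of E (basis 1 mol E); extent of reaction ξ = X.
Moles: n_E = 1 − X; n_A = 2 − 2X; n_B = X.
Summing: n_T = 3 − 2X.
With p_i = (n_i/n_T)P, K = p_B / (p_E p_A^2).
Equating to 1.15 atm^-2 and solving on 0 < X < 1: X = 0.651.

X = 0.651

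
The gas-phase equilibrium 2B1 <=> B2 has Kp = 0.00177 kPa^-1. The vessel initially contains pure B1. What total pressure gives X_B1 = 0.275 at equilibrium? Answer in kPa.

P = 127 kPa

Take 1 mol B1 as basis and let X be its fractional conversion, so ξ = 0.5X.
At extent ξ: n_B1 = 1 − X; n_B2 = 0.5X.
Total moles n_T = 1 − 0.5X.
Kp = p_B2 / (p_B1^2) with p_i = (n_i/n_T)·P.
At X = 0.275: the mole-fraction product g(X) = Π y_i^ν_i = 0.2256. Since Kp = g(X)·P^{-1}, P = (g/Kp)^(1/1) = (0.2256/0.00177)^(1/1) = 127 kPa.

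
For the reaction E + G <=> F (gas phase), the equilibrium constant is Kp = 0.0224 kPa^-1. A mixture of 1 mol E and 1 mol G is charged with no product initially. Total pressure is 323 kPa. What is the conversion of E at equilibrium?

Let X = conversion of E (basis 1 mol E); extent of reaction ξ = X.
At extent ξ: n_E = 1 − X; n_G = 1 − X; n_F = X.
Summing: n_T = 2 − X.
y_i = n_i/n_T, p_i = y_i·P. Kp = p_F / (p_E p_G).
Substituting and setting equal to 0.0224 kPa^-1 gives a polynomial in X; the root in (0,1) is X = 0.652.

X = 0.652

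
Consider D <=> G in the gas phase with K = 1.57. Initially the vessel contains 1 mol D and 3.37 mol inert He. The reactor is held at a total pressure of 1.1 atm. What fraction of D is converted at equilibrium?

Take 1 mol D as basis and let X be its fractional conversion, so ξ = X.
Mole table: n_D = 1 − X; n_G = X; n_I = 3.37 (inert).
n_T stays at 4.37 (no change in mole number).
With p_i = (n_i/n_T)P, K = p_G / (p_D).
Equating to 1.57 and solving on 0 < X < 1: X = 0.611.

X = 0.611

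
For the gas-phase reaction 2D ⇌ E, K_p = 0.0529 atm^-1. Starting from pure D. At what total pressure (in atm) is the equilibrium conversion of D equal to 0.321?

P = 5.52 atm

Let X = conversion of D (basis 1 mol D); extent of reaction ξ = 0.5X.
Mole table: n_D = 1 − X; n_E = 0.5X.
n_T = Σnᵢ = 1 − 0.5X.
K_p = p_E / (p_D^2) with p_i = (n_i/n_T)·P.
At X = 0.321: the mole-fraction product g(X) = Π y_i^ν_i = 0.2923. Since K_p = g(X)·P^{-1}, P = (g/K_p)^(1/1) = (0.2923/0.0529)^(1/1) = 5.52 atm.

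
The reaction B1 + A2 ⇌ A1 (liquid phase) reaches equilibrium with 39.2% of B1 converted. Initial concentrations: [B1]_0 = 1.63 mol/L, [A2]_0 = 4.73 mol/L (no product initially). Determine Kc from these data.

Kc = 0.158 L/mol

Let X = conversion of B1.
Concentrations: [B1] = 1.63 − 1.63X; [A2] = 4.73 − 1.63X; [A1] = 1.63X.
At X = 0.392: [B1] = 0.991, [A2] = 4.09, [A1] = 0.639.
Kc = [A1] / ([B1] [A2]) = 0.158 L/mol.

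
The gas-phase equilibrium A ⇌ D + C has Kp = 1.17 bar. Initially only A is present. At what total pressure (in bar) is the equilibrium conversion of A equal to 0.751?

P = 0.904 bar

Let X = conversion of A (basis 1 mol A); extent of reaction ξ = X.
Moles: n_A = 1 − X; n_D = X; n_C = X.
n_T = Σnᵢ = 1 + X.
Kp = p_D p_C / (p_A) with p_i = (n_i/n_T)·P.
At X = 0.751: the mole-fraction product g(X) = Π y_i^ν_i = 1.294. Since Kp = g(X)·P^{1}, P = (Kp/g)^(1/1) = (1.17/1.294)^(1/1) = 0.904 bar.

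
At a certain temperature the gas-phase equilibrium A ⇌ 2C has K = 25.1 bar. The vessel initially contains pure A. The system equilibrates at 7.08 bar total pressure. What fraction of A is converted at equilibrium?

Let X = conversion of A (basis 1 mol A); extent of reaction ξ = X.
Moles: n_A = 1 − X; n_C = 2X.
Total moles n_T = 1 + X.
Mole fractions y_i = n_i/n_T; K = p_C^2 / (p_A) with p_i = y_i·P.
Equating to 25.1 bar and solving on 0 < X < 1: X = 0.685.

X = 0.685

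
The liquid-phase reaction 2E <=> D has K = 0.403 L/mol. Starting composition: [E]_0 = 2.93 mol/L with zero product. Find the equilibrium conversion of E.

X = 0.527

Let X = conversion of E; extent ξ = 2.93X/2 mol/L.
Concentrations: [E] = 2.93 − 2.93X; [D] = 1.47X.
K = [D] / ([E]^2).
Equating to 0.403 L/mol: the physical root is X = 0.527.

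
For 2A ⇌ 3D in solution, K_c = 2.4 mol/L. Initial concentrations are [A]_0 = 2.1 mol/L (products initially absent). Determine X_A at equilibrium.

Let X = conversion of A; extent ξ = 2.1X/2 mol/L.
Concentrations: [A] = 2.1 − 2.1X; [D] = 3.15X.
K_c = [D]^3 / ([A]^2).
This equals 2.4 at X = 0.461 (the root in 0 < X < 1).

X = 0.461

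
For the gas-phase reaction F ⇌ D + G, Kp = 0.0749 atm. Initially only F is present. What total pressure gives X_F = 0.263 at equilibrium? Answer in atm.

P = 1.01 atm

Basis: 1 mol F initially; let X = conversion of F. Extent ξ = X.
Species balance: n_F = 1 − X; n_D = X; n_G = X.
Total moles n_T = 1 + X.
Kp = p_D p_G / (p_F) with p_i = (n_i/n_T)·P.
At X = 0.263: the mole-fraction product g(X) = Π y_i^ν_i = 0.07431. Since Kp = g(X)·P^{1}, P = (Kp/g)^(1/1) = (0.0749/0.07431)^(1/1) = 1.01 atm.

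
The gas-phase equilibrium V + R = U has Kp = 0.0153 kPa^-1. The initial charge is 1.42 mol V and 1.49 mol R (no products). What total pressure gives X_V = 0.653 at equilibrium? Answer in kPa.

Take 1.42 mol V as basis and let X be its fractional conversion, so ξ = 1.42X.
Mole table: n_V = 1.42 − 1.42X; n_R = 1.49 − 1.42X; n_U = 1.42X.
Summing: n_T = 2.91 − 1.42X.
Kp = p_U / (p_V p_R) with p_i = (n_i/n_T)·P.
At X = 0.653: the mole-fraction product g(X) = Π y_i^ν_i = 6.63. Since Kp = g(X)·P^{-1}, P = (g/Kp)^(1/1) = (6.63/0.0153)^(1/1) = 433 kPa.

P = 433 kPa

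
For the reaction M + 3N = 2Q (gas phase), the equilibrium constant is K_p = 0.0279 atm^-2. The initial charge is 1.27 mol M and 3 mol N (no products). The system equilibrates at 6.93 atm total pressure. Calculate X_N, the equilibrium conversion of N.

Let X = conversion of N (basis 3 mol N); extent of reaction ξ = X.
Moles: n_M = 1.27 − X; n_N = 3 − 3X; n_Q = 2X.
Total moles n_T = 4.27 − 2X.
y_i = n_i/n_T, p_i = y_i·P. K_p = p_Q^2 / (p_M p_N^3).
Substituting and setting equal to 0.0279 atm^-2 gives a polynomial in X; the root in (0,1) is X = 0.387.

X = 0.387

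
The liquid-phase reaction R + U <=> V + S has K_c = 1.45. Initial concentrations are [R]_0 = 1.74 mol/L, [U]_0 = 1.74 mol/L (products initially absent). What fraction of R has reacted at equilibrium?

X = 0.546

Let X = conversion of R; extent ξ = 1.74·X mol/L.
Concentrations: [R] = 1.74 − 1.74X; [U] = 1.74 − 1.74X; [V] = 1.74X; [S] = 1.74X.
K_c = [V] [S] / ([R] [U]).
Solving K_c = 1.45 for X ∈ (0,1): X = 0.546.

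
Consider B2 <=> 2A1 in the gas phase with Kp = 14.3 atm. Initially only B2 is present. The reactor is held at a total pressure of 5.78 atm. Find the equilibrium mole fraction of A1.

Basis: 1 mol B2 initially; let X = conversion of B2. Extent ξ = X.
At extent ξ: n_B2 = 1 − X; n_A1 = 2X.
Summing: n_T = 1 + X.
y_i = n_i/n_T, p_i = y_i·P. Kp = p_A1^2 / (p_B2).
This yields a degree-2 equation in X; solving on (0,1), X = 0.618.
Then n_A1 = 1.24, n_T = 1.62, so y_A1 = 0.764.

y_A1 = 0.764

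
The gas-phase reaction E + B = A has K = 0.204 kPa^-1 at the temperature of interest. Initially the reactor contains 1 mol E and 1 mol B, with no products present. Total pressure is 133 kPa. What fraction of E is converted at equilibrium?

X = 0.811

Take 1 mol E as basis and let X be its fractional conversion, so ξ = X.
Moles: n_E = 1 − X; n_B = 1 − X; n_A = X.
Total moles n_T = 2 − X.
Mole fractions y_i = n_i/n_T; K = p_A / (p_E p_B) with p_i = y_i·P.
Substituting and setting equal to 0.204 kPa^-1 gives a polynomial in X; the root in (0,1) is X = 0.811.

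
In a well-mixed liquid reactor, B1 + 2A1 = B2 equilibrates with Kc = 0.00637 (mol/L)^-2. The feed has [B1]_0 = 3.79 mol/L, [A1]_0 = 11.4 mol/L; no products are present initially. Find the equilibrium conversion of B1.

X = 0.334

Let X = conversion of B1; extent ξ = 3.79·X mol/L.
Concentrations: [B1] = 3.79 − 3.79X; [A1] = 11.4 − 7.58X; [B2] = 3.79X.
Kc = [B2] / ([B1] [A1]^2).
This equals 0.00637 at X = 0.334 (the root in 0 < X < 1).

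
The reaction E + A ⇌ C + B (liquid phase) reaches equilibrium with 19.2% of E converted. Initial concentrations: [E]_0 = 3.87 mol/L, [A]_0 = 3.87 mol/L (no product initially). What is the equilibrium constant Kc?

Let X = conversion of E.
Concentrations: [E] = 3.87 − 3.87X; [A] = 3.87 − 3.87X; [C] = 3.87X; [B] = 3.87X.
At X = 0.192: [E] = 3.13, [A] = 3.13, [C] = 0.743, [B] = 0.743.
Kc = [C] [B] / ([E] [A]) = 0.0565.

Kc = 0.0565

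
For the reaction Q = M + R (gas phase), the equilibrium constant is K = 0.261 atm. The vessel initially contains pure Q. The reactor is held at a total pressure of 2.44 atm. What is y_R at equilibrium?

Basis: 1 mol Q initially; let X = conversion of Q. Extent ξ = X.
Moles: n_Q = 1 − X; n_M = X; n_R = X.
Total moles n_T = 1 + X.
With p_i = (n_i/n_T)P, K = p_M p_R / (p_Q).
Setting this equal to 0.261 atm and taking the physical root (0 < X < 1) gives X = 0.311.
Then n_R = 0.311, n_T = 1.31, so y_R = 0.237.

y_R = 0.237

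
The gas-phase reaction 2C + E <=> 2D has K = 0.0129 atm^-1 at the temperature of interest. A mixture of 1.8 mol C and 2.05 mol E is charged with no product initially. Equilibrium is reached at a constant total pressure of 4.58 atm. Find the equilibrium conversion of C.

Basis: 1.8 mol C initially; let X = conversion of C. Extent ξ = 0.9X.
Moles: n_C = 1.8 − 1.8X; n_E = 2.05 − 0.9X; n_D = 1.8X.
Total moles n_T = 3.85 − 0.9X.
With p_i = (n_i/n_T)P, K = p_D^2 / (p_C^2 p_E).
Setting this equal to 0.0129 atm^-1 and taking the physical root (0 < X < 1) gives X = 0.149.

X = 0.149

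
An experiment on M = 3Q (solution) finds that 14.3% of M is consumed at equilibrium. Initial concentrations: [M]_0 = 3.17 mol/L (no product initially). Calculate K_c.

Let X = conversion of M.
Concentrations: [M] = 3.17 − 3.17X; [Q] = 9.51X.
At X = 0.143: [M] = 2.72, [Q] = 1.36.
K_c = [Q]^3 / ([M]) = 0.926 (mol/L)^2.

K_c = 0.926 (mol/L)^2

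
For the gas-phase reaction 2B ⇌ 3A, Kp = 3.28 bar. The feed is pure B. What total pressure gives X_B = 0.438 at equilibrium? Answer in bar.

P = 4.45 bar

Take 1 mol B as basis and let X be its fractional conversion, so ξ = 0.5X.
Mole table: n_B = 1 − X; n_A = 1.5X.
Total moles n_T = 1 + 0.5X.
Kp = p_A^3 / (p_B^2) with p_i = (n_i/n_T)·P.
At X = 0.438: the mole-fraction product g(X) = Π y_i^ν_i = 0.7366. Since Kp = g(X)·P^{1}, P = (Kp/g)^(1/1) = (3.28/0.7366)^(1/1) = 4.45 bar.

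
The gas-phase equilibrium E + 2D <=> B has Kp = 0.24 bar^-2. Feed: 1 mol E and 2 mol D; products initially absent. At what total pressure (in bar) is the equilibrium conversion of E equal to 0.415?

P = 3.19 bar

Take 1 mol E as basis and let X be its fractional conversion, so ξ = X.
Species balance: n_E = 1 − X; n_D = 2 − 2X; n_B = X.
n_T = Σnᵢ = 3 − 2X.
Kp = p_B / (p_E p_D^2) with p_i = (n_i/n_T)·P.
At X = 0.415: the mole-fraction product g(X) = Π y_i^ν_i = 2.44. Since Kp = g(X)·P^{-2}, P = (g/Kp)^(1/2) = (2.44/0.24)^(1/2) = 3.19 bar.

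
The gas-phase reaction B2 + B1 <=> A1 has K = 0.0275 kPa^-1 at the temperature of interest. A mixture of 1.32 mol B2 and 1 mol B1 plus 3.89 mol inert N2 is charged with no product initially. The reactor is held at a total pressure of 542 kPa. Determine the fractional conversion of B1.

Take 1 mol B1 as basis and let X be its fractional conversion, so ξ = X.
Moles: n_B2 = 1.32 − X; n_B1 = 1 − X; n_A1 = X; n_I = 3.89 (inert).
n_T = Σnᵢ = 6.21 − X.
With p_i = (n_i/n_T)P, K = p_A1 / (p_B2 p_B1).
Equating to 0.0275 kPa^-1 and solving on 0 < X < 1: X = 0.644.

X = 0.644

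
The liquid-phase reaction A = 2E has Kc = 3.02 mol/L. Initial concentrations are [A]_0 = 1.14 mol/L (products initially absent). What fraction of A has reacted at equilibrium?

X = 0.547

Let X = conversion of A; extent ξ = 1.14·X mol/L.
Concentrations: [A] = 1.14 − 1.14X; [E] = 2.28X.
Kc = [E]^2 / ([A]).
Solving Kc = 3.02 for X ∈ (0,1): X = 0.547.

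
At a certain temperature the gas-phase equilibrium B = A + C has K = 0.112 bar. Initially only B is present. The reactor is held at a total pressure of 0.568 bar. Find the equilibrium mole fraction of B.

Basis: 1 mol B initially; let X = conversion of B. Extent ξ = X.
Moles: n_B = 1 − X; n_A = X; n_C = X.
Total moles n_T = 1 + X.
With p_i = (n_i/n_T)P, K = p_A p_C / (p_B).
Setting this equal to 0.112 bar and taking the physical root (0 < X < 1) gives X = 0.406.
Then n_B = 0.594, n_T = 1.41, so y_B = 0.423.

y_B = 0.423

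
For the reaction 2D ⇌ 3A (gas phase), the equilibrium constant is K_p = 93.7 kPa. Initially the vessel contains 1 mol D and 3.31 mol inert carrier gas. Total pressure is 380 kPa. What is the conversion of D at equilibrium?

X = 0.459

Let X = conversion of D (basis 1 mol D); extent of reaction ξ = 0.5X.
Species balance: n_D = 1 − X; n_A = 1.5X; n_I = 3.31 (inert).
Summing: n_T = 4.31 + 0.5X.
Mole fractions y_i = n_i/n_T; K_p = p_A^3 / (p_D^2) with p_i = y_i·P.
This yields a degree-3 equation in X; solving on (0,1), X = 0.459.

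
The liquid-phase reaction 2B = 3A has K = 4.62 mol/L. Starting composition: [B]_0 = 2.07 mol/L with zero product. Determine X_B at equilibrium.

X = 0.528

Let X = conversion of B; extent ξ = 2.07X/2 mol/L.
Concentrations: [B] = 2.07 − 2.07X; [A] = 3.1X.
K = [A]^3 / ([B]^2).
Solving K = 4.62 for X ∈ (0,1): X = 0.528.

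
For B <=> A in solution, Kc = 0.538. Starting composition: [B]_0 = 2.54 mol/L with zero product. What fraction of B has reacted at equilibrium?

Let X = conversion of B; extent ξ = 2.54·X mol/L.
Concentrations: [B] = 2.54 − 2.54X; [A] = 2.54X.
Kc = [A] / ([B]).
Solving Kc = 0.538 for X ∈ (0,1): X = 0.350.

X = 0.350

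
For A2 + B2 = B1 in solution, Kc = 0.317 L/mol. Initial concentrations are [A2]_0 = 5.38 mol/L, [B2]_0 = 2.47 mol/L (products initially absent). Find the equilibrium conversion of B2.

X = 0.559

Let X = conversion of B2; extent ξ = 2.47·X mol/L.
Concentrations: [A2] = 5.38 − 2.47X; [B2] = 2.47 − 2.47X; [B1] = 2.47X.
Kc = [B1] / ([A2] [B2]).
This equals 0.317 at X = 0.559 (the root in 0 < X < 1).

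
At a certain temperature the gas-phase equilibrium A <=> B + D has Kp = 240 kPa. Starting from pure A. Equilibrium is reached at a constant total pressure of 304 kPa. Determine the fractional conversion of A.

Basis: 1 mol A initially; let X = conversion of A. Extent ξ = X.
Species balance: n_A = 1 − X; n_B = X; n_D = X.
Summing: n_T = 1 + X.
Mole fractions y_i = n_i/n_T; Kp = p_B p_D / (p_A) with p_i = y_i·P.
Setting this equal to 240 kPa and taking the physical root (0 < X < 1) gives X = 0.664.

X = 0.664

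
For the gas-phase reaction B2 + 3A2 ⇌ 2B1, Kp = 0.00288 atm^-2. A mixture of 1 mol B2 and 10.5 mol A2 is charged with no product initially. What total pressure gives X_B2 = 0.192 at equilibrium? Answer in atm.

P = 2.83 atm

Let X = conversion of B2 (basis 1 mol B2); extent of reaction ξ = X.
Species balance: n_B2 = 1 − X; n_A2 = 10.5 − 3X; n_B1 = 2X.
n_T = Σnᵢ = 11.5 − 2X.
Kp = p_B1^2 / (p_B2 p_A2^3) with p_i = (n_i/n_T)·P.
At X = 0.192: the mole-fraction product g(X) = Π y_i^ν_i = 0.02307. Since Kp = g(X)·P^{-2}, P = (g/Kp)^(1/2) = (0.02307/0.00288)^(1/2) = 2.83 atm.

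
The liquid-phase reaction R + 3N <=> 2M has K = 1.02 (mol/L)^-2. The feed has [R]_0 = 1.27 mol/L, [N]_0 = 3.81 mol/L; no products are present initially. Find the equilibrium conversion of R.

X = 0.582

Let X = conversion of R; extent ξ = 1.27·X mol/L.
Concentrations: [R] = 1.27 − 1.27X; [N] = 3.81 − 3.81X; [M] = 2.54X.
K = [M]^2 / ([R] [N]^3).
Equating to 1.02 (mol/L)^-2: the physical root is X = 0.582.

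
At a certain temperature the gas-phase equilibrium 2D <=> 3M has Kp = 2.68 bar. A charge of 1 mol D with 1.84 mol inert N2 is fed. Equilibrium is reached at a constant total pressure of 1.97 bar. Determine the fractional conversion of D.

Let X = conversion of D (basis 1 mol D); extent of reaction ξ = 0.5X.
Mole table: n_D = 1 − X; n_M = 1.5X; n_I = 1.84 (inert).
Total moles n_T = 2.84 + 0.5X.
Mole fractions y_i = n_i/n_T; Kp = p_M^3 / (p_D^2) with p_i = y_i·P.
Setting this equal to 2.68 bar and taking the physical root (0 < X < 1) gives X = 0.593.

X = 0.593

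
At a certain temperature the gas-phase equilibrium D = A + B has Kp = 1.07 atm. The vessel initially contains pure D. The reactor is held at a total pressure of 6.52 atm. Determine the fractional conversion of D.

Take 1 mol D as basis and let X be its fractional conversion, so ξ = X.
Mole table: n_D = 1 − X; n_A = X; n_B = X.
Summing: n_T = 1 + X.
y_i = n_i/n_T, p_i = y_i·P. Kp = p_A p_B / (p_D).
This yields a degree-2 equation in X; solving on (0,1), X = 0.375.

X = 0.375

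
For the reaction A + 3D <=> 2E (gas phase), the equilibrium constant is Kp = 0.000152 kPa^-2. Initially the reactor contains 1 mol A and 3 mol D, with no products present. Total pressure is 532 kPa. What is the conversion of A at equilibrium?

Take 1 mol A as basis and let X be its fractional conversion, so ξ = X.
Moles: n_A = 1 − X; n_D = 3 − 3X; n_E = 2X.
n_T = Σnᵢ = 4 − 2X.
Mole fractions y_i = n_i/n_T; Kp = p_E^2 / (p_A p_D^3) with p_i = y_i·P.
This yields a degree-4 equation in X; solving on (0,1), X = 0.676.

X = 0.676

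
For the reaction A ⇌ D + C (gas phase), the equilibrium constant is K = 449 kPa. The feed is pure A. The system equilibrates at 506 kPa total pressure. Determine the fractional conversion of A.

Basis: 1 mol A initially; let X = conversion of A. Extent ξ = X.
Species balance: n_A = 1 − X; n_D = X; n_C = X.
Total moles n_T = 1 + X.
y_i = n_i/n_T, p_i = y_i·P. K = p_D p_C / (p_A).
Equating to 449 kPa and solving on 0 < X < 1: X = 0.686.

X = 0.686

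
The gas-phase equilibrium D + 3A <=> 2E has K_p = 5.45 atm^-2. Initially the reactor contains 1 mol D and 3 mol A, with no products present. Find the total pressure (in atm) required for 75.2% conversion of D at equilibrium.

P = 5.03 atm

Let X = conversion of D (basis 1 mol D); extent of reaction ξ = X.
At extent ξ: n_D = 1 − X; n_A = 3 − 3X; n_E = 2X.
n_T = Σnᵢ = 4 − 2X.
K_p = p_E^2 / (p_D p_A^3) with p_i = (n_i/n_T)·P.
At X = 0.752: the mole-fraction product g(X) = Π y_i^ν_i = 138. Since K_p = g(X)·P^{-2}, P = (g/K_p)^(1/2) = (138/5.45)^(1/2) = 5.03 atm.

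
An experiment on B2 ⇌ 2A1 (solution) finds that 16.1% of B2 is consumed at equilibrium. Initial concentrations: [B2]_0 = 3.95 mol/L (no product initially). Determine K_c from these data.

Let X = conversion of B2.
Concentrations: [B2] = 3.95 − 3.95X; [A1] = 7.9X.
At X = 0.161: [B2] = 3.31, [A1] = 1.27.
K_c = [A1]^2 / ([B2]) = 0.488 mol/L.

K_c = 0.488 mol/L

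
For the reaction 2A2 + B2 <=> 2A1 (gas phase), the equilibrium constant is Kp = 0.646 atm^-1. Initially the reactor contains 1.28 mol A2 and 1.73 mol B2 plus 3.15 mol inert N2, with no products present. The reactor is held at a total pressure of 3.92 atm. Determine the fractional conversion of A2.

Basis: 1.28 mol A2 initially; let X = conversion of A2. Extent ξ = 0.64X.
Species balance: n_A2 = 1.28 − 1.28X; n_B2 = 1.73 − 0.64X; n_A1 = 1.28X; n_I = 3.15 (inert).
n_T = Σnᵢ = 6.16 − 0.64X.
With p_i = (n_i/n_T)P, Kp = p_A1^2 / (p_A2^2 p_B2).
This yields a degree-3 equation in X; solving on (0,1), X = 0.441.

X = 0.441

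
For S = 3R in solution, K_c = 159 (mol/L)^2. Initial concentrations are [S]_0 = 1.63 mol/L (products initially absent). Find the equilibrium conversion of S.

X = 0.783

Let X = conversion of S; extent ξ = 1.63·X mol/L.
Concentrations: [S] = 1.63 − 1.63X; [R] = 4.89X.
K_c = [R]^3 / ([S]).
This equals 159 at X = 0.783 (the root in 0 < X < 1).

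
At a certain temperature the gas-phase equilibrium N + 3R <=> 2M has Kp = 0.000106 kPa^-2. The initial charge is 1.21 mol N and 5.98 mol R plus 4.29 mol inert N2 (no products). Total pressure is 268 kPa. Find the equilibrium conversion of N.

X = 0.594

Let X = conversion of N (basis 1.21 mol N); extent of reaction ξ = 1.21X.
At extent ξ: n_N = 1.21 − 1.21X; n_R = 5.98 − 3.63X; n_M = 2.42X; n_I = 4.29 (inert).
n_T = Σnᵢ = 11.5 − 2.42X.
Mole fractions y_i = n_i/n_T; Kp = p_M^2 / (p_N p_R^3) with p_i = y_i·P.
Substituting and setting equal to 0.000106 kPa^-2 gives a polynomial in X; the root in (0,1) is X = 0.594.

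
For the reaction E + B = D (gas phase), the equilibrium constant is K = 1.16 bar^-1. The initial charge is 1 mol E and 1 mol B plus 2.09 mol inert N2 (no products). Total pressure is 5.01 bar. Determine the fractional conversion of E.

X = 0.463

Let X = conversion of E (basis 1 mol E); extent of reaction ξ = X.
Species balance: n_E = 1 − X; n_B = 1 − X; n_D = X; n_I = 2.09 (inert).
Total moles n_T = 4.09 − X.
y_i = n_i/n_T, p_i = y_i·P. K = p_D / (p_E p_B).
Substituting and setting equal to 1.16 bar^-1 gives a polynomial in X; the root in (0,1) is X = 0.463.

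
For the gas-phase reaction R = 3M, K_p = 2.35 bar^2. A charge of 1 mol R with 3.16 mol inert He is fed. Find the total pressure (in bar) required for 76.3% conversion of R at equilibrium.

P = 1.23 bar

Basis: 1 mol R initially; let X = conversion of R. Extent ξ = X.
At extent ξ: n_R = 1 − X; n_M = 3X; n_I = 3.16 (inert).
Total moles n_T = 4.16 + 2X.
K_p = p_M^3 / (p_R) with p_i = (n_i/n_T)·P.
At X = 0.763: the mole-fraction product g(X) = Π y_i^ν_i = 1.565. Since K_p = g(X)·P^{2}, P = (K_p/g)^(1/2) = (2.35/1.565)^(1/2) = 1.23 bar.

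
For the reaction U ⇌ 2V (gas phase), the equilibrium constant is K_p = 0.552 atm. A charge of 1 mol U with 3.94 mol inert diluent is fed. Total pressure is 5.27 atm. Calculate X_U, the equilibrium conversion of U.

X = 0.308

Basis: 1 mol U initially; let X = conversion of U. Extent ξ = X.
Mole table: n_U = 1 − X; n_V = 2X; n_I = 3.94 (inert).
Summing: n_T = 4.94 + X.
With p_i = (n_i/n_T)P, K_p = p_V^2 / (p_U).
Equating to 0.552 atm and solving on 0 < X < 1: X = 0.308.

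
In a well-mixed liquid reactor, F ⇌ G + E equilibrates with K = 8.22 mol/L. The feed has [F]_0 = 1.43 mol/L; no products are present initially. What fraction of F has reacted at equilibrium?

X = 0.869

Let X = conversion of F; extent ξ = 1.43·X mol/L.
Concentrations: [F] = 1.43 − 1.43X; [G] = 1.43X; [E] = 1.43X.
K = [G] [E] / ([F]).
Solving K = 8.22 for X ∈ (0,1): X = 0.869.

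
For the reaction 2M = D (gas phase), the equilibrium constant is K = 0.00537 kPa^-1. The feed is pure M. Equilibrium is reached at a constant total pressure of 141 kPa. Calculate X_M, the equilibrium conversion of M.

Basis: 1 mol M initially; let X = conversion of M. Extent ξ = 0.5X.
Mole table: n_M = 1 − X; n_D = 0.5X.
n_T = Σnᵢ = 1 − 0.5X.
With p_i = (n_i/n_T)P, K = p_D / (p_M^2).
Equating to 0.00537 kPa^-1 and solving on 0 < X < 1: X = 0.502.

X = 0.502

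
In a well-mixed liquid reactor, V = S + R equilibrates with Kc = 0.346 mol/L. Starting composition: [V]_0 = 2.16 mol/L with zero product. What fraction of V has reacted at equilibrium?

X = 0.328

Let X = conversion of V; extent ξ = 2.16·X mol/L.
Concentrations: [V] = 2.16 − 2.16X; [S] = 2.16X; [R] = 2.16X.
Kc = [S] [R] / ([V]).
Equating to 0.346 mol/L: the physical root is X = 0.328.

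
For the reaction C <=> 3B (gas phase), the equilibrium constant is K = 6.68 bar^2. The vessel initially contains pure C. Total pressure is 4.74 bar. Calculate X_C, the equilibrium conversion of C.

X = 0.267

Let X = conversion of C (basis 1 mol C); extent of reaction ξ = X.
Species balance: n_C = 1 − X; n_B = 3X.
n_T = Σnᵢ = 1 + 2X.
With p_i = (n_i/n_T)P, K = p_B^3 / (p_C).
Setting this equal to 6.68 bar^2 and taking the physical root (0 < X < 1) gives X = 0.267.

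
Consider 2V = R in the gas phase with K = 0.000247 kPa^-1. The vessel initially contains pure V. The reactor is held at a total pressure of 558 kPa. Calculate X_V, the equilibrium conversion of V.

X = 0.197

Let X = conversion of V (basis 1 mol V); extent of reaction ξ = 0.5X.
At extent ξ: n_V = 1 − X; n_R = 0.5X.
n_T = Σnᵢ = 1 − 0.5X.
Mole fractions y_i = n_i/n_T; K = p_R / (p_V^2) with p_i = y_i·P.
Substituting and setting equal to 0.000247 kPa^-1 gives a polynomial in X; the root in (0,1) is X = 0.197.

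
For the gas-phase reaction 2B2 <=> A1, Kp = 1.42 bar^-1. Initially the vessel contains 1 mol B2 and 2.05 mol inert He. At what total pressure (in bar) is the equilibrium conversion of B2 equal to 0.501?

Basis: 1 mol B2 initially; let X = conversion of B2. Extent ξ = 0.5X.
Species balance: n_B2 = 1 − X; n_A1 = 0.5X; n_I = 2.05 (inert).
Summing: n_T = 3.05 − 0.5X.
Kp = p_A1 / (p_B2^2) with p_i = (n_i/n_T)·P.
At X = 0.501: the mole-fraction product g(X) = Π y_i^ν_i = 2.816. Since Kp = g(X)·P^{-1}, P = (g/Kp)^(1/1) = (2.816/1.42)^(1/1) = 1.98 bar.

P = 1.98 bar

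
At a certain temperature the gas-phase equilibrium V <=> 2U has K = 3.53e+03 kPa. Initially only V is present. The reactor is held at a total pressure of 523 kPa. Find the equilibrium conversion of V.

Let X = conversion of V (basis 1 mol V); extent of reaction ξ = X.
Species balance: n_V = 1 − X; n_U = 2X.
Total moles n_T = 1 + X.
With p_i = (n_i/n_T)P, K = p_U^2 / (p_V).
Setting this equal to 3.53e+03 kPa and taking the physical root (0 < X < 1) gives X = 0.792.

X = 0.792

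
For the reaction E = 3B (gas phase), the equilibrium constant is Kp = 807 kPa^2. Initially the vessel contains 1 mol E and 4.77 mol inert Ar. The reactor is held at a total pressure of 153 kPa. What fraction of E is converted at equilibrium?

Let X = conversion of E (basis 1 mol E); extent of reaction ξ = X.
Moles: n_E = 1 − X; n_B = 3X; n_I = 4.77 (inert).
Summing: n_T = 5.77 + 2X.
y_i = n_i/n_T, p_i = y_i·P. Kp = p_B^3 / (p_E).
This yields a degree-3 equation in X; solving on (0,1), X = 0.328.

X = 0.328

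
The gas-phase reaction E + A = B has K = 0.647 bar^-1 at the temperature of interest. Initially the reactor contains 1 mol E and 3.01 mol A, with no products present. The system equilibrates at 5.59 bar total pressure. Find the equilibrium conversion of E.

X = 0.716

Basis: 1 mol E initially; let X = conversion of E. Extent ξ = X.
Species balance: n_E = 1 − X; n_A = 3.01 − X; n_B = X.
Total moles n_T = 4.01 − X.
Mole fractions y_i = n_i/n_T; K = p_B / (p_E p_A) with p_i = y_i·P.
Equating to 0.647 bar^-1 and solving on 0 < X < 1: X = 0.716.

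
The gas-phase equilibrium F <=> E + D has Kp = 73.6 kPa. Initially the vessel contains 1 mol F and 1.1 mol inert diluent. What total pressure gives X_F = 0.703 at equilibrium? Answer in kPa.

P = 124 kPa

Take 1 mol F as basis and let X be its fractional conversion, so ξ = X.
Mole table: n_F = 1 − X; n_E = X; n_D = X; n_I = 1.1 (inert).
Summing: n_T = 2.1 + X.
Kp = p_E p_D / (p_F) with p_i = (n_i/n_T)·P.
At X = 0.703: the mole-fraction product g(X) = Π y_i^ν_i = 0.5937. Since Kp = g(X)·P^{1}, P = (Kp/g)^(1/1) = (73.6/0.5937)^(1/1) = 124 kPa.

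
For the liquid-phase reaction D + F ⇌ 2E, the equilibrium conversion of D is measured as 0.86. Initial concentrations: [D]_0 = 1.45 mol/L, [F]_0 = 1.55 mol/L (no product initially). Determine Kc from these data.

Let X = conversion of D.
Concentrations: [D] = 1.45 − 1.45X; [F] = 1.55 − 1.45X; [E] = 2.9X.
At X = 0.86: [D] = 0.203, [F] = 0.303, [E] = 2.49.
Kc = [E]^2 / ([D] [F]) = 101.

Kc = 101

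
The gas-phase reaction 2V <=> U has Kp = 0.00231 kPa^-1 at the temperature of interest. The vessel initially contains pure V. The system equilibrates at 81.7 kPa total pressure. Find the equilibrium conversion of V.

X = 0.245

Basis: 1 mol V initially; let X = conversion of V. Extent ξ = 0.5X.
At extent ξ: n_V = 1 − X; n_U = 0.5X.
Total moles n_T = 1 − 0.5X.
Mole fractions y_i = n_i/n_T; Kp = p_U / (p_V^2) with p_i = y_i·P.
Setting this equal to 0.00231 kPa^-1 and taking the physical root (0 < X < 1) gives X = 0.245.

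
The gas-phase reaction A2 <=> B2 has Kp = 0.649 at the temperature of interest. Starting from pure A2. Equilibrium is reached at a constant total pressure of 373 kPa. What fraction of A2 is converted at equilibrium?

Let X = conversion of A2 (basis 1 mol A2); extent of reaction ξ = X.
Moles: n_A2 = 1 − X; n_B2 = X.
Total moles n_T = 1 (Δν = 0, constant).
Mole fractions y_i = n_i/n_T; Kp = p_B2 / (p_A2) with p_i = y_i·P.
Setting this equal to 0.649 and taking the physical root (0 < X < 1) gives X = 0.394.

X = 0.394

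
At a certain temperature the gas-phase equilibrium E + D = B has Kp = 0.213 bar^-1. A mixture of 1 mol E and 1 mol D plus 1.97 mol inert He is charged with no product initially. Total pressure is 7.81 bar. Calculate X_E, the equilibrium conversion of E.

X = 0.251

Basis: 1 mol E initially; let X = conversion of E. Extent ξ = X.
Species balance: n_E = 1 − X; n_D = 1 − X; n_B = X; n_I = 1.97 (inert).
Summing: n_T = 3.97 − X.
y_i = n_i/n_T, p_i = y_i·P. Kp = p_B / (p_E p_D).
Setting this equal to 0.213 bar^-1 and taking the physical root (0 < X < 1) gives X = 0.251.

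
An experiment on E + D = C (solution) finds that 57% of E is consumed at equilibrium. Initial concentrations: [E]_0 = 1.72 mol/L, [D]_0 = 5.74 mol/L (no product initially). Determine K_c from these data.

Let X = conversion of E.
Concentrations: [E] = 1.72 − 1.72X; [D] = 5.74 − 1.72X; [C] = 1.72X.
At X = 0.57: [E] = 0.74, [D] = 4.76, [C] = 0.98.
K_c = [C] / ([E] [D]) = 0.279 L/mol.

K_c = 0.279 L/mol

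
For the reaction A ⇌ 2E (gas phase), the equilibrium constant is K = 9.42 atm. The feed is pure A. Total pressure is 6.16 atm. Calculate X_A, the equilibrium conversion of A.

X = 0.526

Let X = conversion of A (basis 1 mol A); extent of reaction ξ = X.
At extent ξ: n_A = 1 − X; n_E = 2X.
Total moles n_T = 1 + X.
Mole fractions y_i = n_i/n_T; K = p_E^2 / (p_A) with p_i = y_i·P.
Setting this equal to 9.42 atm and taking the physical root (0 < X < 1) gives X = 0.526.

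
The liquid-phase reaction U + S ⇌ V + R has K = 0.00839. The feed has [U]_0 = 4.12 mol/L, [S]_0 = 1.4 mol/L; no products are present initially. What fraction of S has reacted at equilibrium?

Let X = conversion of S; extent ξ = 1.4·X mol/L.
Concentrations: [U] = 4.12 − 1.4X; [S] = 1.4 − 1.4X; [V] = 1.4X; [R] = 1.4X.
K = [V] [R] / ([U] [S]).
Equating to 0.00839: the physical root is X = 0.142.

X = 0.142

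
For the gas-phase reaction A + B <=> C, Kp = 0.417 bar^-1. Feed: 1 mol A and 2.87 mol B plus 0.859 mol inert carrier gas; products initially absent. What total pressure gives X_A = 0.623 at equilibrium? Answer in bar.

P = 7.24 bar

Take 1 mol A as basis and let X be its fractional conversion, so ξ = X.
Mole table: n_A = 1 − X; n_B = 2.87 − X; n_C = X; n_I = 0.859 (inert).
Total moles n_T = 4.73 − X.
Kp = p_C / (p_A p_B) with p_i = (n_i/n_T)·P.
At X = 0.623: the mole-fraction product g(X) = Π y_i^ν_i = 3.02. Since Kp = g(X)·P^{-1}, P = (g/Kp)^(1/1) = (3.02/0.417)^(1/1) = 7.24 bar.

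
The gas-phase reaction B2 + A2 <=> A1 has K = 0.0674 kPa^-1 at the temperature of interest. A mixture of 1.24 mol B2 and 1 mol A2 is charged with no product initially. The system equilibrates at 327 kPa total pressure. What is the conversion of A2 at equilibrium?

Let X = conversion of A2 (basis 1 mol A2); extent of reaction ξ = X.
Mole table: n_B2 = 1.24 − X; n_A2 = 1 − X; n_A1 = X.
n_T = Σnᵢ = 2.24 − X.
With p_i = (n_i/n_T)P, K = p_A1 / (p_B2 p_A2).
Substituting and setting equal to 0.0674 kPa^-1 gives a polynomial in X; the root in (0,1) is X = 0.859.

X = 0.859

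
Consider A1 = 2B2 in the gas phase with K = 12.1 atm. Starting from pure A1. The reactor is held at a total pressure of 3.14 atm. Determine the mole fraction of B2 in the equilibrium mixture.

Basis: 1 mol A1 initially; let X = conversion of A1. Extent ξ = X.
Moles: n_A1 = 1 − X; n_B2 = 2X.
Summing: n_T = 1 + X.
With p_i = (n_i/n_T)P, K = p_B2^2 / (p_A1).
Setting this equal to 12.1 atm and taking the physical root (0 < X < 1) gives X = 0.700.
Then n_B2 = 1.4, n_T = 1.7, so y_B2 = 0.824.

y_B2 = 0.824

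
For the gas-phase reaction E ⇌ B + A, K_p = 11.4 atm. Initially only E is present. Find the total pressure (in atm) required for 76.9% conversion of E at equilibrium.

P = 7.88 atm

Basis: 1 mol E initially; let X = conversion of E. Extent ξ = X.
Mole table: n_E = 1 − X; n_B = X; n_A = X.
n_T = Σnᵢ = 1 + X.
K_p = p_B p_A / (p_E) with p_i = (n_i/n_T)·P.
At X = 0.769: the mole-fraction product g(X) = Π y_i^ν_i = 1.447. Since K_p = g(X)·P^{1}, P = (K_p/g)^(1/1) = (11.4/1.447)^(1/1) = 7.88 atm.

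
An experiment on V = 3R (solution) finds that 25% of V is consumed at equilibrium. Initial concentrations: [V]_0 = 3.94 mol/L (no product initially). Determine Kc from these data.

Kc = 8.73 (mol/L)^2

Let X = conversion of V.
Concentrations: [V] = 3.94 − 3.94X; [R] = 11.8X.
At X = 0.25: [V] = 2.96, [R] = 2.96.
Kc = [R]^3 / ([V]) = 8.73 (mol/L)^2.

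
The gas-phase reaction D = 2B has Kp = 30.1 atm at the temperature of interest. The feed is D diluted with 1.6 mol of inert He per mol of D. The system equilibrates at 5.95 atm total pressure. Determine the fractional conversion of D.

X = 0.838

Basis: 1 mol D initially; let X = conversion of D. Extent ξ = X.
Moles: n_D = 1 − X; n_B = 2X; n_I = 1.6 (inert).
n_T = Σnᵢ = 2.6 + X.
Mole fractions y_i = n_i/n_T; Kp = p_B^2 / (p_D) with p_i = y_i·P.
Equating to 30.1 atm and solving on 0 < X < 1: X = 0.838.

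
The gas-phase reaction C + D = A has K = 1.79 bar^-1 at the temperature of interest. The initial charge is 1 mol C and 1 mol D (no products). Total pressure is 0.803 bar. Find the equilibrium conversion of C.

X = 0.359

Take 1 mol C as basis and let X be its fractional conversion, so ξ = X.
Mole table: n_C = 1 − X; n_D = 1 − X; n_A = X.
Total moles n_T = 2 − X.
y_i = n_i/n_T, p_i = y_i·P. K = p_A / (p_C p_D).
Setting this equal to 1.79 bar^-1 and taking the physical root (0 < X < 1) gives X = 0.359.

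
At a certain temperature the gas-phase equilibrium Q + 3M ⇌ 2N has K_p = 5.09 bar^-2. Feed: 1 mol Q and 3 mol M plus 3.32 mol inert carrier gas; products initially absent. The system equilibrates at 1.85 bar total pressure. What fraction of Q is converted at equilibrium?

Basis: 1 mol Q initially; let X = conversion of Q. Extent ξ = X.
At extent ξ: n_Q = 1 − X; n_M = 3 − 3X; n_N = 2X; n_I = 3.32 (inert).
Summing: n_T = 7.32 − 2X.
y_i = n_i/n_T, p_i = y_i·P. K_p = p_N^2 / (p_Q p_M^3).
Substituting and setting equal to 5.09 bar^-2 gives a polynomial in X; the root in (0,1) is X = 0.473.

X = 0.473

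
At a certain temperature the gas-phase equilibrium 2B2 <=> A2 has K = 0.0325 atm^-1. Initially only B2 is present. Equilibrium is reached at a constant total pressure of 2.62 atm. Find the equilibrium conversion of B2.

Let X = conversion of B2 (basis 1 mol B2); extent of reaction ξ = 0.5X.
Mole table: n_B2 = 1 − X; n_A2 = 0.5X.
Summing: n_T = 1 − 0.5X.
Mole fractions y_i = n_i/n_T; K = p_A2 / (p_B2^2) with p_i = y_i·P.
Substituting and setting equal to 0.0325 atm^-1 gives a polynomial in X; the root in (0,1) is X = 0.136.

X = 0.136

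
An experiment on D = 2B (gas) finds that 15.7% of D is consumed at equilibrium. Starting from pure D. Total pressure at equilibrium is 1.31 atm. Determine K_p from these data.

Let X = conversion of D (basis 1 mol D); extent of reaction ξ = X.
Moles: n_D = 1 − X; n_B = 2X.
Total moles n_T = 1 + X.
At X = 0.157: n_D = 0.843, n_B = 0.314, n_T = 1.16.
p_i = (n_i/n_T)·P. K_p = p_B^2 / (p_D) = 0.132 atm.

K_p = 0.132 atm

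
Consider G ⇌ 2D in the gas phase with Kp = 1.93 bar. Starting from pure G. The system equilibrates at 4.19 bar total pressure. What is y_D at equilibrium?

Basis: 1 mol G initially; let X = conversion of G. Extent ξ = X.
Moles: n_G = 1 − X; n_D = 2X.
n_T = Σnᵢ = 1 + X.
y_i = n_i/n_T, p_i = y_i·P. Kp = p_D^2 / (p_G).
Substituting and setting equal to 1.93 bar gives a polynomial in X; the root in (0,1) is X = 0.321.
Then n_D = 0.643, n_T = 1.32, so y_D = 0.486.

y_D = 0.486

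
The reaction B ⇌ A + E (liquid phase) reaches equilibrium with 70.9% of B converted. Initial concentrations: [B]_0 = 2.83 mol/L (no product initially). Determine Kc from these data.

Let X = conversion of B.
Concentrations: [B] = 2.83 − 2.83X; [A] = 2.83X; [E] = 2.83X.
At X = 0.709: [B] = 0.824, [A] = 2.01, [E] = 2.01.
Kc = [A] [E] / ([B]) = 4.89 mol/L.

Kc = 4.89 mol/L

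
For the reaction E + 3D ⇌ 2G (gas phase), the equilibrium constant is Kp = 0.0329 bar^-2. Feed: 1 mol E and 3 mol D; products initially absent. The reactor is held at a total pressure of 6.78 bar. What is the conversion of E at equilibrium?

Take 1 mol E as basis and let X be its fractional conversion, so ξ = X.
Species balance: n_E = 1 − X; n_D = 3 − 3X; n_G = 2X.
Summing: n_T = 4 − 2X.
Mole fractions y_i = n_i/n_T; Kp = p_G^2 / (p_E p_D^3) with p_i = y_i·P.
This yields a degree-4 equation in X; solving on (0,1), X = 0.380.

X = 0.380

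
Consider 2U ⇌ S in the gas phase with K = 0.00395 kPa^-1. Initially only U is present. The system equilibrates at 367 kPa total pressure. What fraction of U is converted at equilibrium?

X = 0.616

Let X = conversion of U (basis 1 mol U); extent of reaction ξ = 0.5X.
Mole table: n_U = 1 − X; n_S = 0.5X.
Total moles n_T = 1 − 0.5X.
Mole fractions y_i = n_i/n_T; K = p_S / (p_U^2) with p_i = y_i·P.
Substituting and setting equal to 0.00395 kPa^-1 gives a polynomial in X; the root in (0,1) is X = 0.616.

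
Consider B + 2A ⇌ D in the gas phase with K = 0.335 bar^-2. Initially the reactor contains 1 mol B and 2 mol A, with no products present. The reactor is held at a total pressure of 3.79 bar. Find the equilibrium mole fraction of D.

Take 1 mol B as basis and let X be its fractional conversion, so ξ = X.
Moles: n_B = 1 − X; n_A = 2 − 2X; n_D = X.
n_T = Σnᵢ = 3 − 2X.
Mole fractions y_i = n_i/n_T; K = p_D / (p_B p_A^2) with p_i = y_i·P.
Setting this equal to 0.335 bar^-2 and taking the physical root (0 < X < 1) gives X = 0.530.
Then n_D = 0.53, n_T = 1.94, so y_D = 0.273.

y_D = 0.273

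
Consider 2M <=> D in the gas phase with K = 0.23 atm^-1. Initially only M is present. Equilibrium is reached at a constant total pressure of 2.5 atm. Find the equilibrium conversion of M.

X = 0.450

Let X = conversion of M (basis 1 mol M); extent of reaction ξ = 0.5X.
At extent ξ: n_M = 1 − X; n_D = 0.5X.
Total moles n_T = 1 − 0.5X.
Mole fractions y_i = n_i/n_T; K = p_D / (p_M^2) with p_i = y_i·P.
This yields a degree-2 equation in X; solving on (0,1), X = 0.450.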